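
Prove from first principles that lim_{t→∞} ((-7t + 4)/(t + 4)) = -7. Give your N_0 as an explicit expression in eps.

N_0 = 32/eps

Let eps > 0. We seek N_0 > 0 such that t > N_0 implies |(-7t + 4)/(t + 4) + 7| < eps.
(-7t + 4)/(t + 4) + 7 = ((-7t + 4) − (-7)(t + 4)) / ((t + 4)) = 32/((t + 4)).
For t > 0 we have t + 4 > t, so |(-7t + 4)/(t + 4) + 7| = 32/((t + 4)) < 32/(t) = 32/t.
Thus |(-7t + 4)/(t + 4) + 7| < eps whenever t > 32/eps.
Take N_0 = 32/eps. If t > N_0 then |(-7t + 4)/(t + 4) + 7| < 32/t < eps.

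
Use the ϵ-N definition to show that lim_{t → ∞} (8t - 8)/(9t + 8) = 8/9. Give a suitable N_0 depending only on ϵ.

N_0 = (136/81)/ϵ

Suppose ϵ > 0. We seek N_0 > 0 such that t > N_0 implies |(8t - 8)/(9t + 8) − (8/9)| < ϵ.
(8t - 8)/(9t + 8) − (8/9) = (9(8t - 8) − 8(9t + 8)) / (9(9t + 8)) = -136/(9(9t + 8)).
For t > 0 we have 9t + 8 > 9t, so |(8t - 8)/(9t + 8) − (8/9)| = 136/(9(9t + 8)) < 136/(9·9t) = (136/81)/t.
Thus |(8t - 8)/(9t + 8) − (8/9)| < ϵ whenever t > (136/81)/ϵ.
Take N_0 = (136/81)/ϵ. If t > N_0 then |(8t - 8)/(9t + 8) − (8/9)| < (136/81)/t < ϵ.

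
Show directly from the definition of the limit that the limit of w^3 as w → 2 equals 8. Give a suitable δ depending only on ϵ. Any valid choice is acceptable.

δ = min(2, ϵ/28)

Let ϵ > 0 be given. We seek δ > 0 with 0 < |w − 2| < δ ⇒ |w^3 − 8| < ϵ.
Factor: w^3 − 8 = (w − 2)(w^2 + 2w + 4), so |w^3 − 8| = |w − 2|·|w^2 + 2w + 4|.
Impose δ ≤ 2 so that |w| < 4; then |w^2 + 2w + 4| ≤ 28.
Hence |w^3 − 8| ≤ 28|w − 2|, which is < ϵ once |w − 2| < ϵ/28.
Take δ = min(2, ϵ/28). If 0 < |w − 2| < δ then both bounds hold and |w^3 − 8| ≤ 28|w − 2| < 28·(ϵ/28) = ϵ.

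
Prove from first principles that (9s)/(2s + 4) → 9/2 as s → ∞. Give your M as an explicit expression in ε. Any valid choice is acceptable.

M = 9/ε

Let ε > 0 be given. We seek M > 0 such that s > M implies |(9s)/(2s + 4) − (9/2)| < ε.
(9s)/(2s + 4) − (9/2) = (2(9s) − 9(2s + 4)) / (2(2s + 4)) = -36/(2(2s + 4)).
For s > 0 we have 2s + 4 > 2s, so |(9s)/(2s + 4) − (9/2)| = 36/(2(2s + 4)) < 36/(2·2s) = 9/s.
Thus |(9s)/(2s + 4) − (9/2)| < ε whenever s > 9/ε.
Take M = 9/ε. If s > M then |(9s)/(2s + 4) − (9/2)| < 9/s < ε.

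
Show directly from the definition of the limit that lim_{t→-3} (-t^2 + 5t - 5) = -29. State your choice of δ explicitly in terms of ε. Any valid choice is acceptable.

δ = min(1, ε/12)

Suppose ε > 0. We want δ > 0 such that 0 < |t + 3| < δ implies |(-t^2 + 5t - 5) + 29| < ε.
(-t^2 + 5t - 5) + 29 = -t^2 + 5t + 24 = (t + 3)(-t + 8).
So |(-t^2 + 5t - 5) + 29| = |t + 3|·|-t + 8|.
Require δ ≤ 1. Then |t + 3| < 1 gives |t| < 4, and by the triangle inequality |-t + 8| ≤ 4 + 8 = 12.
Hence |(-t^2 + 5t - 5) + 29| ≤ 12|t + 3| < ε provided |t + 3| < ε/12.
Choosing δ = min(1, ε/12) ensures both conditions, hence |(-t^2 + 5t - 5) + 29| < ε.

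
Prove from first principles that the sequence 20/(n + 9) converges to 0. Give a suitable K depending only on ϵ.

K = 20/ϵ

Let ϵ > 0 be given. For n ≥ 1, |20/(n + 9) − 0| = 20/(n + 9) ≤ 20/n.
We need 20/n < ϵ, i.e. n > 20/ϵ.
Take K = 20/ϵ. If n > K then |20/(n + 9)| ≤ 20/n < ϵ.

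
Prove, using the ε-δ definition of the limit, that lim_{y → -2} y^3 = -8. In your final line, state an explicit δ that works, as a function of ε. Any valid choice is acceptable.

δ = min(1, ε/19)

Fix ε > 0. We seek δ > 0 with 0 < |y + 2| < δ ⇒ |y^3 + 8| < ε.
Factor: y^3 + 8 = (y + 2)(y^2 - 2y + 4), so |y^3 + 8| = |y + 2|·|y^2 - 2y + 4|.
Impose δ ≤ 1 so that |y| < 3; then |y^2 - 2y + 4| ≤ 19.
Hence |y^3 + 8| ≤ 19|y + 2|, which is < ε once |y + 2| < ε/19.
Take δ = min(1, ε/19). If 0 < |y + 2| < δ then both bounds hold and |y^3 + 8| ≤ 19|y + 2| < 19·(ε/19) = ε.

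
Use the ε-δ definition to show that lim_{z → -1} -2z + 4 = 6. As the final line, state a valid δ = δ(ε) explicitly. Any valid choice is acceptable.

δ = ε/2

Fix ε > 0. We need δ > 0 so that 0 < |z + 1| < δ implies |(-2z + 4) − 6| < ε.
Since (-2z + 4) − 6 = -2(z + 1), we have |(-2z + 4) − 6| = 2|z + 1|.
So 2|z + 1| < ε exactly when |z + 1| < ε/2.
Choosing δ = ε/2 gives |(-2z + 4) − 6| = 2|z + 1| < ε whenever |z + 1| < δ.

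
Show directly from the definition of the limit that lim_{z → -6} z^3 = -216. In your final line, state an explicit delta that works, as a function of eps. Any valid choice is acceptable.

delta = min(1, eps/127)

Fix eps > 0. We seek delta > 0 with 0 < |z + 6| < delta ⇒ |z^3 + 216| < eps.
Factor: z^3 + 216 = (z + 6)(z^2 - 6z + 36), so |z^3 + 216| = |z + 6|·|z^2 - 6z + 36|.
Restrict delta ≤ 1. Then |z + 6| < 1 gives |z| < 7, so by the triangle inequality |z^2 - 6z + 36| ≤ 7^2 + 6·7 + 36 = 127.
Hence |z^3 + 216| ≤ 127|z + 6|, which is < eps once |z + 6| < eps/127.
Take delta = min(1, eps/127). If 0 < |z + 6| < delta then both bounds hold and |z^3 + 216| ≤ 127|z + 6| < 127·(eps/127) = eps.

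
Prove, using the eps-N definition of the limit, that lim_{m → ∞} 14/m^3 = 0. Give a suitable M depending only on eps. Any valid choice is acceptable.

M = (14/eps)^{1/3}

Fix eps > 0. For m ≥ 1, |14/m^3 − 0| = 14/m^3.
14/m^3 < eps ⇔ m^3 > 14/eps ⇔ m > (14/eps)^{1/3}.
Take M = (14/eps)^{1/3}. Then m > M implies 14/m^3 < eps.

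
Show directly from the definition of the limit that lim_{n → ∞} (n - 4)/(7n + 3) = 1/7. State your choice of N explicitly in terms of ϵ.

Let ϵ > 0 be given. For n ≥ 1, |(n - 4)/(7n + 3) − (1/7)| = |-31|/(7(7n + 3)) = 31/(7(7n + 3)).
Since 7n + 3 ≥ 7n for n ≥ 1, this is ≤ 31/(7·7n) = (31/49)/n.
So |(n - 4)/(7n + 3) − (1/7)| < ϵ whenever n > (31/49)/ϵ.
Take N = (31/49)/ϵ. If n > N then |(n - 4)/(7n + 3) − (1/7)| ≤ (31/49)/n < ϵ.

N = (31/49)/ϵ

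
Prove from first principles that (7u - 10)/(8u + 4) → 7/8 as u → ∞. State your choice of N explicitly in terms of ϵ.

N = (27/16)/ϵ

Suppose ϵ > 0. We seek N > 0 such that u > N implies |(7u - 10)/(8u + 4) − (7/8)| < ϵ.
(7u - 10)/(8u + 4) − (7/8) = (8(7u - 10) − 7(8u + 4)) / (8(8u + 4)) = -108/(8(8u + 4)).
For u > 0 we have 8u + 4 > 8u, so |(7u - 10)/(8u + 4) − (7/8)| = 108/(8(8u + 4)) < 108/(8·8u) = (27/16)/u.
Thus |(7u - 10)/(8u + 4) − (7/8)| < ϵ whenever u > (27/16)/ϵ.
Take N = (27/16)/ϵ. If u > N then |(7u - 10)/(8u + 4) − (7/8)| < (27/16)/u < ϵ.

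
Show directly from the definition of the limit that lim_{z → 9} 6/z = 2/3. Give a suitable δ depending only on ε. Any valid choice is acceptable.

δ = min(9/2, (27/4)ε)

Let ε > 0 be given. We seek δ > 0 such that 0 < |z − 9| < δ implies |6/z − (2/3)| < ε.
|6/z − (2/3)| = 6·|9 − z|/(9·|z|) = 6|z − 9|/(9|z|).
Restrict δ ≤ 9/2. Then |z − 9| < 9/2 gives |z| > 9/2, so 9|z| > 81/2.
Then |6/z − (2/3)| < 6|z − 9|/(81/2), which is < ε when |z − 9| < (27/4)ε.
Take δ = min(9/2, (27/4)ε). Then 0 < |z − 9| < δ gives both |z − 9| < 9/2 and |z − 9| < (27/4)ε, so |6/z − (2/3)| < ε.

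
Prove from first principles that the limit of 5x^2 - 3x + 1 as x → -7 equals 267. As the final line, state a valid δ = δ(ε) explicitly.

Let ε > 0 be given. We want δ > 0 such that 0 < |x + 7| < δ implies |(5x^2 - 3x + 1) − 267| < ε.
(5x^2 - 3x + 1) − 267 = 5x^2 - 3x - 266 = (x + 7)(5x - 38).
So |(5x^2 - 3x + 1) − 267| = |x + 7|·|5x - 38|.
Require δ ≤ 2. Then |x + 7| < 2 gives |x| < 9, and by the triangle inequality |5x - 38| ≤ 5·9 + 38 = 83.
Hence |(5x^2 - 3x + 1) − 267| ≤ 83|x + 7| < ε provided |x + 7| < ε/83.
Choosing δ = min(2, ε/83) ensures both conditions, hence |(5x^2 - 3x + 1) − 267| < ε.

δ = min(2, ε/83)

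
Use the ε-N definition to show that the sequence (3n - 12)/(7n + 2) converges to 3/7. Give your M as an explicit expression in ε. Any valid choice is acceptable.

M = (90/49)/ε

Suppose ε > 0. For n ≥ 1, |(3n - 12)/(7n + 2) − (3/7)| = |-90|/(7(7n + 2)) = 90/(7(7n + 2)).
Since 7n + 2 ≥ 7n for n ≥ 1, this is ≤ 90/(7·7n) = (90/49)/n.
So |(3n - 12)/(7n + 2) − (3/7)| < ε whenever n > (90/49)/ε.
Take M = (90/49)/ε. If n > M then |(3n - 12)/(7n + 2) − (3/7)| ≤ (90/49)/n < ε.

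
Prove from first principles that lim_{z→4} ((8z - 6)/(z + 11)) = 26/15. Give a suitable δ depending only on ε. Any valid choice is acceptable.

δ = min(15/2, (225/188)ε)

Suppose ε > 0. We want δ > 0 with 0 < |z − 4| < δ ⇒ |(8z - 6)/(z + 11) − (26/15)| < ε.
Combining over a common denominator, (8z - 6)/(z + 11) − (26/15) = [(8z - 6)·15 − 26·(z + 11)] / [15·(z + 11)] = 94(z − 4) / (15(z + 11)).
So |(8z - 6)/(z + 11) − (26/15)| = 94|z − 4| / (15·|z + 11|).
Restrict δ ≤ 15/2. Then |z − 4| < 15/2 gives |z + 11| = |(z − 4) + 15| ≥ 15 − 15/2 = 15/2.
Hence |(8z - 6)/(z + 11) − (26/15)| < 94|z − 4|/(15·(15/2)) = (188/225)|z − 4|, which is < ε once |z − 4| < (225/188)ε.
Take δ = min(15/2, (225/188)ε). Then 0 < |z − 4| < δ forces both bounds, so |(8z - 6)/(z + 11) − (26/15)| < ε.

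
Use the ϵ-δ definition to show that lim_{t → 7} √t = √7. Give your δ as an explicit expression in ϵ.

δ = min(7, √7·ϵ)

Let ϵ > 0. We want δ > 0 such that 0 < |t − 7| < δ implies |√t − √7| < ϵ.
Multiplying by the conjugate, |√t − √7| = |t − 7|/(√t + √7).
Restrict δ ≤ 7 so that |t − 7| < 7 forces t > 0, and then √t + √7 > √7.
Hence |√t − √7| < |t − 7|/√7, which is < ϵ once |t − 7| < √7·ϵ.
Take δ = min(7, √7·ϵ). If 0 < |t − 7| < δ then t > 0 and |√t − √7| < |t − 7|/√7 < ϵ.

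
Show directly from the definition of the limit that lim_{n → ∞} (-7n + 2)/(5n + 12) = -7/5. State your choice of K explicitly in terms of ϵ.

Let ϵ > 0. For n ≥ 1, |(-7n + 2)/(5n + 12) + 7/5| = |94|/(5(5n + 12)) = 94/(5(5n + 12)).
Since 5n + 12 ≥ 5n for n ≥ 1, this is ≤ 94/(5·5n) = (94/25)/n.
So |(-7n + 2)/(5n + 12) + 7/5| < ϵ whenever n > (94/25)/ϵ.
Take K = (94/25)/ϵ. If n > K then |(-7n + 2)/(5n + 12) + 7/5| ≤ (94/25)/n < ϵ.

K = (94/25)/ϵ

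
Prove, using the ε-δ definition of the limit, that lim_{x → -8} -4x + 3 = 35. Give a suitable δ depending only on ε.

δ = ε/4

Suppose ε > 0. We need δ > 0 so that 0 < |x + 8| < δ implies |(-4x + 3) − 35| < ε.
Since (-4x + 3) − 35 = -4(x + 8), we have |(-4x + 3) − 35| = 4|x + 8|.
So 4|x + 8| < ε exactly when |x + 8| < ε/4.
Take δ = ε/4. If 0 < |x + 8| < δ then |(-4x + 3) − 35| = 4|x + 8| < 4·(ε/4) = ε.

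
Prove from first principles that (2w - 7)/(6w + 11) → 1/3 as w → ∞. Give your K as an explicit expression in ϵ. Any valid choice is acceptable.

Let ϵ > 0. We seek K > 0 such that w > K implies |(2w - 7)/(6w + 11) − (1/3)| < ϵ.
(2w - 7)/(6w + 11) − (1/3) = (6(2w - 7) − 2(6w + 11)) / (6(6w + 11)) = -64/(6(6w + 11)).
For w > 0 we have 6w + 11 > 6w, so |(2w - 7)/(6w + 11) − (1/3)| = 64/(6(6w + 11)) < 64/(6·6w) = (16/9)/w.
Thus |(2w - 7)/(6w + 11) − (1/3)| < ϵ whenever w > (16/9)/ϵ.
Take K = (16/9)/ϵ. If w > K then |(2w - 7)/(6w + 11) − (1/3)| < (16/9)/w < ϵ.

K = (16/9)/ϵ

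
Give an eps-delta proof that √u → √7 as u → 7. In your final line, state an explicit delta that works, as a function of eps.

Suppose eps > 0. We want delta > 0 such that 0 < |u − 7| < delta implies |√u − √7| < eps.
Rationalise: √u − √7 = (u − 7)/(√u + √7), so |√u − √7| = |u − 7|/(√u + √7).
Restrict delta ≤ 7 so that |u − 7| < 7 forces u > 0, and then √u + √7 > √7.
Hence |√u − √7| < |u − 7|/√7, which is < eps once |u − 7| < √7·eps.
Take delta = min(7, √7·eps). If 0 < |u − 7| < delta then u > 0 and |√u − √7| < |u − 7|/√7 < eps.

delta = min(7, √7·eps)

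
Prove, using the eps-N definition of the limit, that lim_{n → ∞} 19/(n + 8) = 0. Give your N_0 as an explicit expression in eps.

N_0 = 19/eps

Suppose eps > 0. For n ≥ 1, |19/(n + 8) − 0| = 19/(n + 8) ≤ 19/n.
We need 19/n < eps, i.e. n > 19/eps.
Take N_0 = 19/eps. If n > N_0 then |19/(n + 8)| ≤ 19/n < eps.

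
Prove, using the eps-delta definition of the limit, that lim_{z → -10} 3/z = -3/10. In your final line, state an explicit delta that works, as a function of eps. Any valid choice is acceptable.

Let eps > 0 be given. We seek delta > 0 such that 0 < |z + 10| < delta implies |3/z + 3/10| < eps.
|3/z + 3/10| = 3·|-10 − z|/(10·|z|) = 3|z + 10|/(10|z|).
Restrict delta ≤ 5. Then |z + 10| < 5 gives |z| > 5, so 10|z| > 50.
Then |3/z + 3/10| < 3|z + 10|/50, which is < eps when |z + 10| < (50/3)eps.
Take delta = min(5, (50/3)eps). Then 0 < |z + 10| < delta gives both |z + 10| < 5 and |z + 10| < (50/3)eps, so |3/z + 3/10| < eps.

delta = min(5, (50/3)eps)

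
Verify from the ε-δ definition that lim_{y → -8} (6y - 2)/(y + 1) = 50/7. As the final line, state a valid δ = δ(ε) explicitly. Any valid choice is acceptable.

δ = min(7/2, (49/16)ε)

Fix ε > 0. We want δ > 0 with 0 < |y + 8| < δ ⇒ |(6y - 2)/(y + 1) − (50/7)| < ε.
Combining over a common denominator, (6y - 2)/(y + 1) − (50/7) = [(6y - 2)·(-7) − (-50)·(y + 1)] / [(-7)·(y + 1)] = 8(y + 8) / ((-7)(y + 1)).
So |(6y - 2)/(y + 1) − (50/7)| = 8|y + 8| / (7·|y + 1|).
Require δ ≤ 7/2, so |y + 1| ≥ |-7| − |y + 8| > 7 − 7/2 = 7/2.
Hence |(6y - 2)/(y + 1) − (50/7)| < 8|y + 8|/(7·(7/2)) = (16/49)|y + 8|, which is < ε once |y + 8| < (49/16)ε.
Take δ = min(7/2, (49/16)ε). Then 0 < |y + 8| < δ forces both bounds, so |(6y - 2)/(y + 1) − (50/7)| < ε.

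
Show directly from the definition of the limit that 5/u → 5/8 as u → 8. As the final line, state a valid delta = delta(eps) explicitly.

delta = min(4, (32/5)eps)

Suppose eps > 0. We seek delta > 0 such that 0 < |u − 8| < delta implies |5/u − (5/8)| < eps.
|5/u − (5/8)| = 5·|8 − u|/(8·|u|) = 5|u − 8|/(8|u|).
Restrict delta ≤ 4. Then |u − 8| < 4 gives |u| > 4, so 8|u| > 32.
Then |5/u − (5/8)| < 5|u − 8|/32, which is < eps when |u − 8| < (32/5)eps.
Take delta = min(4, (32/5)eps). Then 0 < |u − 8| < delta gives both |u − 8| < 4 and |u − 8| < (32/5)eps, so |5/u − (5/8)| < eps.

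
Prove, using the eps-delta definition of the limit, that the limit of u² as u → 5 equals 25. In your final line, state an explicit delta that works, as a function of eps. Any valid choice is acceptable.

Suppose eps > 0. We seek delta > 0 with 0 < |u − 5| < delta ⇒ |u² − 25| < eps.
Factor: u² − 25 = (u − 5)(u + 5), so |u² − 25| = |u − 5|·|u + 5|.
Restrict delta ≤ 2. Then |u − 5| < 2 gives |u| < 7, so by the triangle inequality |u + 5| ≤ 7 + 5 = 12.
Hence |u² − 25| ≤ 12|u − 5|, which is < eps once |u − 5| < eps/12.
Take delta = min(2, eps/12). If 0 < |u − 5| < delta then both bounds hold and |u² − 25| ≤ 12|u − 5| < 12·(eps/12) = eps.

delta = min(2, eps/12)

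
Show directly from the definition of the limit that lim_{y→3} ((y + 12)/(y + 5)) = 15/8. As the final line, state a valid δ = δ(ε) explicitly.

Let ε > 0. We want δ > 0 with 0 < |y − 3| < δ ⇒ |(y + 12)/(y + 5) − (15/8)| < ε.
Combining over a common denominator, (y + 12)/(y + 5) − (15/8) = [(y + 12)·8 − 15·(y + 5)] / [8·(y + 5)] = -7(y − 3) / (8(y + 5)).
So |(y + 12)/(y + 5) − (15/8)| = 7|y − 3| / (8·|y + 5|).
Require δ ≤ 4, so |y + 5| ≥ |8| − |y − 3| > 8 − 4 = 4.
Hence |(y + 12)/(y + 5) − (15/8)| < 7|y − 3|/(8·4) = (7/32)|y − 3|, which is < ε once |y − 3| < (32/7)ε.
Take δ = min(4, (32/7)ε). Then 0 < |y − 3| < δ forces both bounds, so |(y + 12)/(y + 5) − (15/8)| < ε.

δ = min(4, (32/7)ε)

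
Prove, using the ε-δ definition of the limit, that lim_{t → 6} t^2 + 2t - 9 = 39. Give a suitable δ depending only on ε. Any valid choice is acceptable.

Let ε > 0. We want δ > 0 such that 0 < |t − 6| < δ implies |(t^2 + 2t - 9) − 39| < ε.
(t^2 + 2t - 9) − 39 = t^2 + 2t - 48 = (t − 6)(t + 8).
So |(t^2 + 2t - 9) − 39| = |t − 6|·|t + 8|.
Assume first that |t − 6| < 1, so |t| < 7. Then |t + 8| ≤ 7 + 8 = 15.
Hence |(t^2 + 2t - 9) − 39| ≤ 15|t − 6| < ε provided |t − 6| < ε/15.
Take δ = min(1, ε/15). Then 0 < |t − 6| < δ gives both |t − 6| < 1 and |t − 6| < ε/15, so |(t^2 + 2t - 9) − 39| < ε.

δ = min(1, ε/15)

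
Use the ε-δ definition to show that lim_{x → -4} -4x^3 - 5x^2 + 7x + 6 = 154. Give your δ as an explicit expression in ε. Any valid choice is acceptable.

Suppose ε > 0. We want δ > 0 such that 0 < |x + 4| < δ implies |(-4x^3 - 5x^2 + 7x + 6) − 154| < ε.
(-4x^3 - 5x^2 + 7x + 6) − 154 = -4x^3 - 5x^2 + 7x - 148 = (x + 4)(-4x^2 + 11x - 37).
So |(-4x^3 - 5x^2 + 7x + 6) − 154| = |x + 4|·|-4x^2 + 11x - 37|.
Assume first that |x + 4| < 1, so |x| < 5. Then |-4x^2 + 11x - 37| ≤ 4·5^2 + 11·5 + 37 = 192.
Hence |(-4x^3 - 5x^2 + 7x + 6) − 154| ≤ 192|x + 4| < ε provided |x + 4| < ε/192.
Take δ = min(1, ε/192). Then 0 < |x + 4| < δ gives both |x + 4| < 1 and |x + 4| < ε/192, so |(-4x^3 - 5x^2 + 7x + 6) − 154| < ε.

δ = min(1, ε/192)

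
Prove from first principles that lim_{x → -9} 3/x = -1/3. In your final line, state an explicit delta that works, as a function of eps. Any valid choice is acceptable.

delta = min(9/2, (27/2)eps)

Suppose eps > 0. We seek delta > 0 such that 0 < |x + 9| < delta implies |3/x + 1/3| < eps.
|3/x + 1/3| = 3·|-9 − x|/(9·|x|) = 3|x + 9|/(9|x|).
Require delta ≤ 9/2 so that |x| > 9 − 9/2 = 9/2, hence 9|x| > 81/2.
Then |3/x + 1/3| < 3|x + 9|/(81/2), which is < eps when |x + 9| < (27/2)eps.
Take delta = min(9/2, (27/2)eps). Then 0 < |x + 9| < delta gives both |x + 9| < 9/2 and |x + 9| < (27/2)eps, so |3/x + 1/3| < eps.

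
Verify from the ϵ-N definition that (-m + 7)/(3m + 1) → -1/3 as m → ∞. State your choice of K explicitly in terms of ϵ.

K = (22/9)/ϵ

Suppose ϵ > 0. For m ≥ 1, |(-m + 7)/(3m + 1) + 1/3| = |22|/(3(3m + 1)) = 22/(3(3m + 1)).
Since 3m + 1 ≥ 3m for m ≥ 1, this is ≤ 22/(3·3m) = (22/9)/m.
So |(-m + 7)/(3m + 1) + 1/3| < ϵ whenever m > (22/9)/ϵ.
Take K = (22/9)/ϵ. If m > K then |(-m + 7)/(3m + 1) + 1/3| ≤ (22/9)/m < ϵ.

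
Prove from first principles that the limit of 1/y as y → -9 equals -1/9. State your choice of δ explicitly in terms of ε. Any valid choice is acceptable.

δ = min(9/2, (81/2)ε)

Let ε > 0 be given. We seek δ > 0 such that 0 < |y + 9| < δ implies |1/y + 1/9| < ε.
|1/y + 1/9| = |-9 − y|/(9·|y|) = |y + 9|/(9|y|).
Require δ ≤ 9/2 so that |y| > 9 − 9/2 = 9/2, hence 9|y| > 81/2.
Then |1/y + 1/9| < |y + 9|/(81/2), which is < ε when |y + 9| < (81/2)ε.
Take δ = min(9/2, (81/2)ε). Then 0 < |y + 9| < δ gives both |y + 9| < 9/2 and |y + 9| < (81/2)ε, so |1/y + 1/9| < ε.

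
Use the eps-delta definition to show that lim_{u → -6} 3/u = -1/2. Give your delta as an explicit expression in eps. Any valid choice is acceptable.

Fix eps > 0. We seek delta > 0 such that 0 < |u + 6| < delta implies |3/u + 1/2| < eps.
|3/u + 1/2| = 3·|-6 − u|/(6·|u|) = 3|u + 6|/(6|u|).
Restrict delta ≤ 3. Then |u + 6| < 3 gives |u| > 3, so 6|u| > 18.
Then |3/u + 1/2| < 3|u + 6|/18, which is < eps when |u + 6| < 6eps.
Take delta = min(3, 6eps). Then 0 < |u + 6| < delta gives both |u + 6| < 3 and |u + 6| < 6eps, so |3/u + 1/2| < eps.

delta = min(3, 6eps)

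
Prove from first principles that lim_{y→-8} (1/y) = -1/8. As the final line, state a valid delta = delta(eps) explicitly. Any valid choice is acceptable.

Let eps > 0 be given. We seek delta > 0 such that 0 < |y + 8| < delta implies |1/y + 1/8| < eps.
|1/y + 1/8| = |-8 − y|/(8·|y|) = |y + 8|/(8|y|).
Restrict delta ≤ 4. Then |y + 8| < 4 gives |y| > 4, so 8|y| > 32.
Then |1/y + 1/8| < |y + 8|/32, which is < eps when |y + 8| < 32eps.
Take delta = min(4, 32eps). Then 0 < |y + 8| < delta gives both |y + 8| < 4 and |y + 8| < 32eps, so |1/y + 1/8| < eps.

delta = min(4, 32eps)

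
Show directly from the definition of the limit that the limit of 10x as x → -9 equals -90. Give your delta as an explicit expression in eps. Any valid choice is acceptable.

Let eps > 0. We need delta > 0 so that 0 < |x + 9| < delta implies |(10x) + 90| < eps.
|(10x) + 90| = |10x + 90| = 10|x + 9|.
So 10|x + 9| < eps exactly when |x + 9| < eps/10.
Choosing delta = eps/10 gives |(10x) + 90| = 10|x + 9| < eps whenever |x + 9| < delta.

delta = eps/10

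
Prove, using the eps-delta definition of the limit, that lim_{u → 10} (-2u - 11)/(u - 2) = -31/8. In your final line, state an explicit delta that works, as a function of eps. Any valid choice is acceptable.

Let eps > 0 be given. We want delta > 0 with 0 < |u − 10| < delta ⇒ |(-2u - 11)/(u - 2) + 31/8| < eps.
Combining over a common denominator, (-2u - 11)/(u - 2) + 31/8 = [(-2u - 11)·8 − (-31)·(u - 2)] / [8·(u - 2)] = 15(u − 10) / (8(u - 2)).
So |(-2u - 11)/(u - 2) + 31/8| = 15|u − 10| / (8·|u − 2|).
Restrict delta ≤ 4. Then |u − 10| < 4 gives |u − 2| = |(u − 10) + 8| ≥ 8 − 4 = 4.
Hence |(-2u - 11)/(u - 2) + 31/8| < 15|u − 10|/(8·4) = (15/32)|u − 10|, which is < eps once |u − 10| < (32/15)eps.
Take delta = min(4, (32/15)eps). Then 0 < |u − 10| < delta forces both bounds, so |(-2u - 11)/(u - 2) + 31/8| < eps.

delta = min(4, (32/15)eps)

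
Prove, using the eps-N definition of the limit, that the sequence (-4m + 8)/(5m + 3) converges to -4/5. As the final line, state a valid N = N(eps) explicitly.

Suppose eps > 0. For m ≥ 1, |(-4m + 8)/(5m + 3) + 4/5| = |52|/(5(5m + 3)) = 52/(5(5m + 3)).
Since 5m + 3 ≥ 5m for m ≥ 1, this is ≤ 52/(5·5m) = (52/25)/m.
So |(-4m + 8)/(5m + 3) + 4/5| < eps whenever m > (52/25)/eps.
Take N = (52/25)/eps. If m > N then |(-4m + 8)/(5m + 3) + 4/5| ≤ (52/25)/m < eps.

N = (52/25)/eps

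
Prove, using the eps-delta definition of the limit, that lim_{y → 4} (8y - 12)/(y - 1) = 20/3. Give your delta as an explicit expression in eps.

Suppose eps > 0. We want delta > 0 with 0 < |y − 4| < delta ⇒ |(8y - 12)/(y - 1) − (20/3)| < eps.
Combining over a common denominator, (8y - 12)/(y - 1) − (20/3) = [(8y - 12)·3 − 20·(y - 1)] / [3·(y - 1)] = 4(y − 4) / (3(y - 1)).
So |(8y - 12)/(y - 1) − (20/3)| = 4|y − 4| / (3·|y − 1|).
Restrict delta ≤ 3/2. Then |y − 4| < 3/2 gives |y − 1| = |(y − 4) + 3| ≥ 3 − 3/2 = 3/2.
Hence |(8y - 12)/(y - 1) − (20/3)| < 4|y − 4|/(3·(3/2)) = (8/9)|y − 4|, which is < eps once |y − 4| < (9/8)eps.
Take delta = min(3/2, (9/8)eps). Then 0 < |y − 4| < delta forces both bounds, so |(8y - 12)/(y - 1) − (20/3)| < eps.

delta = min(3/2, (9/8)eps)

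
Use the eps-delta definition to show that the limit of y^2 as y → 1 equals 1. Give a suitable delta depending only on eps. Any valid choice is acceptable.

delta = min(2, eps/4)

Fix eps > 0. We seek delta > 0 with 0 < |y − 1| < delta ⇒ |y^2 − 1| < eps.
Factor: y^2 − 1 = (y − 1)(y + 1), so |y^2 − 1| = |y − 1|·|y + 1|.
Impose delta ≤ 2 so that |y| < 3; then |y + 1| ≤ 4.
Hence |y^2 − 1| ≤ 4|y − 1|, which is < eps once |y − 1| < eps/4.
Take delta = min(2, eps/4). If 0 < |y − 1| < delta then both bounds hold and |y^2 − 1| ≤ 4|y − 1| < 4·(eps/4) = eps.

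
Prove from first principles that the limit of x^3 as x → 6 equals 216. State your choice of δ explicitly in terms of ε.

δ = min(1, ε/127)

Fix ε > 0. We seek δ > 0 with 0 < |x − 6| < δ ⇒ |x^3 − 216| < ε.
Factor: x^3 − 216 = (x − 6)(x^2 + 6x + 36), so |x^3 − 216| = |x − 6|·|x^2 + 6x + 36|.
Restrict δ ≤ 1. Then |x − 6| < 1 gives |x| < 7, so by the triangle inequality |x^2 + 6x + 36| ≤ 7^2 + 6·7 + 36 = 127.
Hence |x^3 − 216| ≤ 127|x − 6|, which is < ε once |x − 6| < ε/127.
Take δ = min(1, ε/127). If 0 < |x − 6| < δ then both bounds hold and |x^3 − 216| ≤ 127|x − 6| < 127·(ε/127) = ε.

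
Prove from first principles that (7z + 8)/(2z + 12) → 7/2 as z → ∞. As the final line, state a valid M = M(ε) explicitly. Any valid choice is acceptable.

M = 17/ε

Fix ε > 0. We seek M > 0 such that z > M implies |(7z + 8)/(2z + 12) − (7/2)| < ε.
(7z + 8)/(2z + 12) − (7/2) = (2(7z + 8) − 7(2z + 12)) / (2(2z + 12)) = -68/(2(2z + 12)).
For z > 0 we have 2z + 12 > 2z, so |(7z + 8)/(2z + 12) − (7/2)| = 68/(2(2z + 12)) < 68/(2·2z) = 17/z.
Thus |(7z + 8)/(2z + 12) − (7/2)| < ε whenever z > 17/ε.
Take M = 17/ε. If z > M then |(7z + 8)/(2z + 12) − (7/2)| < 17/z < ε.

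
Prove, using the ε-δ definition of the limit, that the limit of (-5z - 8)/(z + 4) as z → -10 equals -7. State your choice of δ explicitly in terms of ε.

δ = min(3, (3/2)ε)

Let ε > 0. We want δ > 0 with 0 < |z + 10| < δ ⇒ |(-5z - 8)/(z + 4) + 7| < ε.
Combining over a common denominator, (-5z - 8)/(z + 4) + 7 = [(-5z - 8)·(-6) − 42·(z + 4)] / [(-6)·(z + 4)] = -12(z + 10) / ((-6)(z + 4)).
So |(-5z - 8)/(z + 4) + 7| = 12|z + 10| / (6·|z + 4|).
Require δ ≤ 3, so |z + 4| ≥ |-6| − |z + 10| > 6 − 3 = 3.
Hence |(-5z - 8)/(z + 4) + 7| < 12|z + 10|/(6·3) = (2/3)|z + 10|, which is < ε once |z + 10| < (3/2)ε.
Take δ = min(3, (3/2)ε). Then 0 < |z + 10| < δ forces both bounds, so |(-5z - 8)/(z + 4) + 7| < ε.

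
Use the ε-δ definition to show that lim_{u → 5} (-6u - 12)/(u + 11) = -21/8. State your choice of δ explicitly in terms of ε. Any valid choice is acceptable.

δ = min(8, (64/27)ε)

Let ε > 0 be given. We want δ > 0 with 0 < |u − 5| < δ ⇒ |(-6u - 12)/(u + 11) + 21/8| < ε.
Combining over a common denominator, (-6u - 12)/(u + 11) + 21/8 = [(-6u - 12)·16 − (-42)·(u + 11)] / [16·(u + 11)] = -54(u − 5) / (16(u + 11)).
So |(-6u - 12)/(u + 11) + 21/8| = 54|u − 5| / (16·|u + 11|).
Restrict δ ≤ 8. Then |u − 5| < 8 gives |u + 11| = |(u − 5) + 16| ≥ 16 − 8 = 8.
Hence |(-6u - 12)/(u + 11) + 21/8| < 54|u − 5|/(16·8) = (27/64)|u − 5|, which is < ε once |u − 5| < (64/27)ε.
Take δ = min(8, (64/27)ε). Then 0 < |u − 5| < δ forces both bounds, so |(-6u - 12)/(u + 11) + 21/8| < ε.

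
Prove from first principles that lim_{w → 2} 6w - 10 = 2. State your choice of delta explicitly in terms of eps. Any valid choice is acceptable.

Suppose eps > 0. We need delta > 0 so that 0 < |w − 2| < delta implies |(6w - 10) − 2| < eps.
Since (6w - 10) − 2 = 6(w − 2), we have |(6w - 10) − 2| = 6|w − 2|.
So 6|w − 2| < eps exactly when |w − 2| < eps/6.
Take delta = eps/6. If 0 < |w − 2| < delta then |(6w - 10) − 2| = 6|w − 2| < 6·(eps/6) = eps.

delta = eps/6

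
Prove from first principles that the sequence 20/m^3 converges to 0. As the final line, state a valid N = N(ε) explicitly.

N = (20/ε)^{1/3}

Let ε > 0. For m ≥ 1, |20/m^3 − 0| = 20/m^3.
20/m^3 < ε ⇔ m^3 > 20/ε ⇔ m > (20/ε)^{1/3}.
Take N = (20/ε)^{1/3}. Then m > N implies 20/m^3 < ε.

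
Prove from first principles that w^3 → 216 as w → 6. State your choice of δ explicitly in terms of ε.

Fix ε > 0. We seek δ > 0 with 0 < |w − 6| < δ ⇒ |w^3 − 216| < ε.
Factor: w^3 − 216 = (w − 6)(w^2 + 6w + 36), so |w^3 − 216| = |w − 6|·|w^2 + 6w + 36|.
Impose δ ≤ 1 so that |w| < 7; then |w^2 + 6w + 36| ≤ 127.
Hence |w^3 − 216| ≤ 127|w − 6|, which is < ε once |w − 6| < ε/127.
Take δ = min(1, ε/127). If 0 < |w − 6| < δ then both bounds hold and |w^3 − 216| ≤ 127|w − 6| < 127·(ε/127) = ε.

δ = min(1, ε/127)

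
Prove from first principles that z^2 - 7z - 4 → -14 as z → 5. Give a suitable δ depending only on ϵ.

δ = min(2, ϵ/9)

Let ϵ > 0 be given. We want δ > 0 such that 0 < |z − 5| < δ implies |(z^2 - 7z - 4) + 14| < ϵ.
(z^2 - 7z - 4) + 14 = z^2 - 7z + 10 = (z − 5)(z - 2).
So |(z^2 - 7z - 4) + 14| = |z − 5|·|z - 2|.
Assume first that |z − 5| < 2, so |z| < 7. Then |z - 2| ≤ 7 + 2 = 9.
Hence |(z^2 - 7z - 4) + 14| ≤ 9|z − 5| < ϵ provided |z − 5| < ϵ/9.
Take δ = min(2, ϵ/9). Then 0 < |z − 5| < δ gives both |z − 5| < 2 and |z − 5| < ϵ/9, so |(z^2 - 7z - 4) + 14| < ϵ.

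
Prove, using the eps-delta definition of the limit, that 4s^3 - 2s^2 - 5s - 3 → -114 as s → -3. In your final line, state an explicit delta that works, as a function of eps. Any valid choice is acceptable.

Suppose eps > 0. We want delta > 0 such that 0 < |s + 3| < delta implies |(4s^3 - 2s^2 - 5s - 3) + 114| < eps.
(4s^3 - 2s^2 - 5s - 3) + 114 = 4s^3 - 2s^2 - 5s + 111 = (s + 3)(4s^2 - 14s + 37).
So |(4s^3 - 2s^2 - 5s - 3) + 114| = |s + 3|·|4s^2 - 14s + 37|.
Require delta ≤ 1. Then |s + 3| < 1 gives |s| < 4, and by the triangle inequality |4s^2 - 14s + 37| ≤ 4·4^2 + 14·4 + 37 = 157.
Hence |(4s^3 - 2s^2 - 5s - 3) + 114| ≤ 157|s + 3| < eps provided |s + 3| < eps/157.
Take delta = min(1, eps/157). Then 0 < |s + 3| < delta gives both |s + 3| < 1 and |s + 3| < eps/157, so |(4s^3 - 2s^2 - 5s - 3) + 114| < eps.

delta = min(1, eps/157)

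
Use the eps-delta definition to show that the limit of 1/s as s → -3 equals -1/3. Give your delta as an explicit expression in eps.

delta = min(3/2, (9/2)eps)

Fix eps > 0. We seek delta > 0 such that 0 < |s + 3| < delta implies |1/s + 1/3| < eps.
|1/s + 1/3| = |-3 − s|/(3·|s|) = |s + 3|/(3|s|).
Restrict delta ≤ 3/2. Then |s + 3| < 3/2 gives |s| > 3/2, so 3|s| > 9/2.
Then |1/s + 1/3| < |s + 3|/(9/2), which is < eps when |s + 3| < (9/2)eps.
Take delta = min(3/2, (9/2)eps). Then 0 < |s + 3| < delta gives both |s + 3| < 3/2 and |s + 3| < (9/2)eps, so |1/s + 1/3| < eps.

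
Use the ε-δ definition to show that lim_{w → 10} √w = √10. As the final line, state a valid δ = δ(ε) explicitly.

δ = min(10, √10·ε)

Let ε > 0 be given. We want δ > 0 such that 0 < |w − 10| < δ implies |√w − √10| < ε.
Multiplying by the conjugate, |√w − √10| = |w − 10|/(√w + √10).
Restrict δ ≤ 10 so that |w − 10| < 10 forces w > 0, and then √w + √10 > √10.
Hence |√w − √10| < |w − 10|/√10, which is < ε once |w − 10| < √10·ε.
Take δ = min(10, √10·ε). If 0 < |w − 10| < δ then w > 0 and |√w − √10| < |w − 10|/√10 < ε.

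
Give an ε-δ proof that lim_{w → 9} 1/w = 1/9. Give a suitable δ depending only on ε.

δ = min(9/2, (81/2)ε)

Let ε > 0 be given. We seek δ > 0 such that 0 < |w − 9| < δ implies |1/w − (1/9)| < ε.
|1/w − (1/9)| = |9 − w|/(9·|w|) = |w − 9|/(9|w|).
Restrict δ ≤ 9/2. Then |w − 9| < 9/2 gives |w| > 9/2, so 9|w| > 81/2.
Then |1/w − (1/9)| < |w − 9|/(81/2), which is < ε when |w − 9| < (81/2)ε.
Take δ = min(9/2, (81/2)ε). Then 0 < |w − 9| < δ gives both |w − 9| < 9/2 and |w − 9| < (81/2)ε, so |1/w − (1/9)| < ε.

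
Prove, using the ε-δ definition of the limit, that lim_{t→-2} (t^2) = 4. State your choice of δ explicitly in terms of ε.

δ = min(2, ε/6)

Fix ε > 0. We seek δ > 0 with 0 < |t + 2| < δ ⇒ |t^2 − 4| < ε.
Factor: t^2 − 4 = (t + 2)(t - 2), so |t^2 − 4| = |t + 2|·|t - 2|.
Restrict δ ≤ 2. Then |t + 2| < 2 gives |t| < 4, so by the triangle inequality |t - 2| ≤ 4 + 2 = 6.
Hence |t^2 − 4| ≤ 6|t + 2|, which is < ε once |t + 2| < ε/6.
Take δ = min(2, ε/6). If 0 < |t + 2| < δ then both bounds hold and |t^2 − 4| ≤ 6|t + 2| < 6·(ε/6) = ε.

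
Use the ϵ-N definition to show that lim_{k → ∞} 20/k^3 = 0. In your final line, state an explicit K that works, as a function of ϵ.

K = (20/ϵ)^{1/3}

Let ϵ > 0 be given. For k ≥ 1, |20/k^3 − 0| = 20/k^3.
20/k^3 < ϵ ⇔ k^3 > 20/ϵ ⇔ k > (20/ϵ)^{1/3}.
Take K = (20/ϵ)^{1/3}. Then k > K implies 20/k^3 < ϵ.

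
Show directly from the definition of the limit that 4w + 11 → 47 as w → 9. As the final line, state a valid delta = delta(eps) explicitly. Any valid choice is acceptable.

Let eps > 0 be given. We need delta > 0 so that 0 < |w − 9| < delta implies |(4w + 11) − 47| < eps.
|(4w + 11) − 47| = |4w - 36| = 4|w − 9|.
Thus it suffices that |w − 9| < eps/4.
Choosing delta = eps/4 gives |(4w + 11) − 47| = 4|w − 9| < eps whenever |w − 9| < delta.

delta = eps/4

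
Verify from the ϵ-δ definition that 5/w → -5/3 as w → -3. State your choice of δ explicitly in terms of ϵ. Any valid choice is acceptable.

Fix ϵ > 0. We seek δ > 0 such that 0 < |w + 3| < δ implies |5/w + 5/3| < ϵ.
|5/w + 5/3| = 5·|-3 − w|/(3·|w|) = 5|w + 3|/(3|w|).
Require δ ≤ 3/2 so that |w| > 3 − 3/2 = 3/2, hence 3|w| > 9/2.
Then |5/w + 5/3| < 5|w + 3|/(9/2), which is < ϵ when |w + 3| < (9/10)ϵ.
Take δ = min(3/2, (9/10)ϵ). Then 0 < |w + 3| < δ gives both |w + 3| < 3/2 and |w + 3| < (9/10)ϵ, so |5/w + 5/3| < ϵ.

δ = min(3/2, (9/10)ϵ)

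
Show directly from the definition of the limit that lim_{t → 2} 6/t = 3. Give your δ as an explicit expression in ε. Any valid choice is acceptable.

Fix ε > 0. We seek δ > 0 such that 0 < |t − 2| < δ implies |6/t − 3| < ε.
|6/t − 3| = 6·|2 − t|/(2·|t|) = 6|t − 2|/(2|t|).
Require δ ≤ 1 so that |t| > 2 − 1 = 1, hence 2|t| > 2.
Then |6/t − 3| < 6|t − 2|/2, which is < ε when |t − 2| < (1/3)ε.
Take δ = min(1, (1/3)ε). Then 0 < |t − 2| < δ gives both |t − 2| < 1 and |t − 2| < (1/3)ε, so |6/t − 3| < ε.

δ = min(1, (1/3)ε)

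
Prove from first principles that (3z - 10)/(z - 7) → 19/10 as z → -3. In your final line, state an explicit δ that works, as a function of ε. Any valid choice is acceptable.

Let ε > 0. We want δ > 0 with 0 < |z + 3| < δ ⇒ |(3z - 10)/(z - 7) − (19/10)| < ε.
Combining over a common denominator, (3z - 10)/(z - 7) − (19/10) = [(3z - 10)·(-10) − (-19)·(z - 7)] / [(-10)·(z - 7)] = -11(z + 3) / ((-10)(z - 7)).
So |(3z - 10)/(z - 7) − (19/10)| = 11|z + 3| / (10·|z − 7|).
Restrict δ ≤ 5. Then |z + 3| < 5 gives |z − 7| = |(z + 3) + (-10)| ≥ 10 − 5 = 5.
Hence |(3z - 10)/(z - 7) − (19/10)| < 11|z + 3|/(10·5) = (11/50)|z + 3|, which is < ε once |z + 3| < (50/11)ε.
Take δ = min(5, (50/11)ε). Then 0 < |z + 3| < δ forces both bounds, so |(3z - 10)/(z - 7) − (19/10)| < ε.

δ = min(5, (50/11)ε)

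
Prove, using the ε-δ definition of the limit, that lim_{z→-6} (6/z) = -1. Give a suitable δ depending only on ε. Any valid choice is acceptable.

Let ε > 0 be given. We seek δ > 0 such that 0 < |z + 6| < δ implies |6/z + 1| < ε.
|6/z + 1| = 6·|-6 − z|/(6·|z|) = 6|z + 6|/(6|z|).
Restrict δ ≤ 3. Then |z + 6| < 3 gives |z| > 3, so 6|z| > 18.
Then |6/z + 1| < 6|z + 6|/18, which is < ε when |z + 6| < 3ε.
Take δ = min(3, 3ε). Then 0 < |z + 6| < δ gives both |z + 6| < 3 and |z + 6| < 3ε, so |6/z + 1| < ε.

δ = min(3, 3ε)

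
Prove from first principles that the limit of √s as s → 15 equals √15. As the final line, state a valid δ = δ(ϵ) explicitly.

δ = min(15, √15·ϵ)

Fix ϵ > 0. We want δ > 0 such that 0 < |s − 15| < δ implies |√s − √15| < ϵ.
Rationalise: √s − √15 = (s − 15)/(√s + √15), so |√s − √15| = |s − 15|/(√s + √15).
Restrict δ ≤ 15 so that |s − 15| < 15 forces s > 0, and then √s + √15 > √15.
Hence |√s − √15| < |s − 15|/√15, which is < ϵ once |s − 15| < √15·ϵ.
Take δ = min(15, √15·ϵ). If 0 < |s − 15| < δ then s > 0 and |√s − √15| < |s − 15|/√15 < ϵ.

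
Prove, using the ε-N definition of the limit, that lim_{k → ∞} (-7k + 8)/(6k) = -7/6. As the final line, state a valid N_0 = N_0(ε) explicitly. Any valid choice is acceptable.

N_0 = (4/3)/ε

Let ε > 0. For k ≥ 1, |(-7k + 8)/(6k) + 7/6| = |48|/(6(6k)) = 48/(6(6k)).
Since 6k ≥ 6k for k ≥ 1, this is ≤ 48/(6·6k) = (4/3)/k.
So |(-7k + 8)/(6k) + 7/6| < ε whenever k > (4/3)/ε.
Take N_0 = (4/3)/ε. If k > N_0 then |(-7k + 8)/(6k) + 7/6| ≤ (4/3)/k < ε.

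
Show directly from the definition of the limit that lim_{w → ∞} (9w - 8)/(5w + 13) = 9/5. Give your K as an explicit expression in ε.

Suppose ε > 0. We seek K > 0 such that w > K implies |(9w - 8)/(5w + 13) − (9/5)| < ε.
(9w - 8)/(5w + 13) − (9/5) = (5(9w - 8) − 9(5w + 13)) / (5(5w + 13)) = -157/(5(5w + 13)).
For w > 0 we have 5w + 13 > 5w, so |(9w - 8)/(5w + 13) − (9/5)| = 157/(5(5w + 13)) < 157/(5·5w) = (157/25)/w.
Thus |(9w - 8)/(5w + 13) − (9/5)| < ε whenever w > (157/25)/ε.
Take K = (157/25)/ε. If w > K then |(9w - 8)/(5w + 13) − (9/5)| < (157/25)/w < ε.

K = (157/25)/ε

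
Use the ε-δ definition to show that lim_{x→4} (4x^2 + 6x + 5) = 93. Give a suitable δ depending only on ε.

Suppose ε > 0. We want δ > 0 such that 0 < |x − 4| < δ implies |(4x^2 + 6x + 5) − 93| < ε.
(4x^2 + 6x + 5) − 93 = 4x^2 + 6x - 88 = (x − 4)(4x + 22).
So |(4x^2 + 6x + 5) − 93| = |x − 4|·|4x + 22|.
Assume first that |x − 4| < 2, so |x| < 6. Then |4x + 22| ≤ 4·6 + 22 = 46.
Hence |(4x^2 + 6x + 5) − 93| ≤ 46|x − 4| < ε provided |x − 4| < ε/46.
Choosing δ = min(2, ε/46) ensures both conditions, hence |(4x^2 + 6x + 5) − 93| < ε.

δ = min(2, ε/46)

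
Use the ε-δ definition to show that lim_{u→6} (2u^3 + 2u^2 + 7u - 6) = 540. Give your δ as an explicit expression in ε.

δ = min(1, ε/287)

Suppose ε > 0. We want δ > 0 such that 0 < |u − 6| < δ implies |(2u^3 + 2u^2 + 7u - 6) − 540| < ε.
(2u^3 + 2u^2 + 7u - 6) − 540 = 2u^3 + 2u^2 + 7u - 546 = (u − 6)(2u^2 + 14u + 91).
So |(2u^3 + 2u^2 + 7u - 6) − 540| = |u − 6|·|2u^2 + 14u + 91|.
Assume first that |u − 6| < 1, so |u| < 7. Then |2u^2 + 14u + 91| ≤ 2·7^2 + 14·7 + 91 = 287.
Hence |(2u^3 + 2u^2 + 7u - 6) − 540| ≤ 287|u − 6| < ε provided |u − 6| < ε/287.
Take δ = min(1, ε/287). Then 0 < |u − 6| < δ gives both |u − 6| < 1 and |u − 6| < ε/287, so |(2u^3 + 2u^2 + 7u - 6) − 540| < ε.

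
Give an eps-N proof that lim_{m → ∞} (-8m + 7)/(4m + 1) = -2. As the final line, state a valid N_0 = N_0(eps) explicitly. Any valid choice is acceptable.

Suppose eps > 0. For m ≥ 1, |(-8m + 7)/(4m + 1) + 2| = |36|/(4(4m + 1)) = 36/(4(4m + 1)).
Since 4m + 1 ≥ 4m for m ≥ 1, this is ≤ 36/(4·4m) = (9/4)/m.
So |(-8m + 7)/(4m + 1) + 2| < eps whenever m > (9/4)/eps.
Take N_0 = (9/4)/eps. If m > N_0 then |(-8m + 7)/(4m + 1) + 2| ≤ (9/4)/m < eps.

N_0 = (9/4)/eps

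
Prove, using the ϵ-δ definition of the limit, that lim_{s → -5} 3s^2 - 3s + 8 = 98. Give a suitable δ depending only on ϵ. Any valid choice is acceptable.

δ = min(2, ϵ/39)

Let ϵ > 0 be given. We want δ > 0 such that 0 < |s + 5| < δ implies |(3s^2 - 3s + 8) − 98| < ϵ.
(3s^2 - 3s + 8) − 98 = 3s^2 - 3s - 90 = (s + 5)(3s - 18).
So |(3s^2 - 3s + 8) − 98| = |s + 5|·|3s - 18|.
Require δ ≤ 2. Then |s + 5| < 2 gives |s| < 7, and by the triangle inequality |3s - 18| ≤ 3·7 + 18 = 39.
Hence |(3s^2 - 3s + 8) − 98| ≤ 39|s + 5| < ϵ provided |s + 5| < ϵ/39.
Take δ = min(2, ϵ/39). Then 0 < |s + 5| < δ gives both |s + 5| < 2 and |s + 5| < ϵ/39, so |(3s^2 - 3s + 8) − 98| < ϵ.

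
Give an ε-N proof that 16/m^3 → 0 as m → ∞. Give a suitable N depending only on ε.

Suppose ε > 0. For m ≥ 1, |16/m^3 − 0| = 16/m^3.
16/m^3 < ε ⇔ m^3 > 16/ε ⇔ m > (16/ε)^{1/3}.
Take N = (16/ε)^{1/3}. Then m > N implies 16/m^3 < ε.

N = (16/ε)^{1/3}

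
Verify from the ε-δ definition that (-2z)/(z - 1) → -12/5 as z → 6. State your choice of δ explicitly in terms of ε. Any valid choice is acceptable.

δ = min(5/2, (25/4)ε)

Fix ε > 0. We want δ > 0 with 0 < |z − 6| < δ ⇒ |(-2z)/(z - 1) + 12/5| < ε.
Combining over a common denominator, (-2z)/(z - 1) + 12/5 = [(-2z)·5 − (-12)·(z - 1)] / [5·(z - 1)] = 2(z − 6) / (5(z - 1)).
So |(-2z)/(z - 1) + 12/5| = 2|z − 6| / (5·|z − 1|).
Restrict δ ≤ 5/2. Then |z − 6| < 5/2 gives |z − 1| = |(z − 6) + 5| ≥ 5 − 5/2 = 5/2.
Hence |(-2z)/(z - 1) + 12/5| < 2|z − 6|/(5·(5/2)) = (4/25)|z − 6|, which is < ε once |z − 6| < (25/4)ε.
Take δ = min(5/2, (25/4)ε). Then 0 < |z − 6| < δ forces both bounds, so |(-2z)/(z - 1) + 12/5| < ε.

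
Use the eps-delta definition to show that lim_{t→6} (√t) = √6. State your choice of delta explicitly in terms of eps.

delta = min(6, √6·eps)

Fix eps > 0. We want delta > 0 such that 0 < |t − 6| < delta implies |√t − √6| < eps.
Rationalise: √t − √6 = (t − 6)/(√t + √6), so |√t − √6| = |t − 6|/(√t + √6).
Restrict delta ≤ 6 so that |t − 6| < 6 forces t > 0, and then √t + √6 > √6.
Hence |√t − √6| < |t − 6|/√6, which is < eps once |t − 6| < √6·eps.
Take delta = min(6, √6·eps). If 0 < |t − 6| < delta then t > 0 and |√t − √6| < |t − 6|/√6 < eps.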